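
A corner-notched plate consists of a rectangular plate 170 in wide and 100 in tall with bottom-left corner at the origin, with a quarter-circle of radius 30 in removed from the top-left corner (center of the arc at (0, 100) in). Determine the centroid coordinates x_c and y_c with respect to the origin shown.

x_c = 88.14 in, y_c = 48.38 in

Part | A | x̄ᵢ | ȳᵢ | A·x̄ᵢ | A·ȳᵢ
plate | 17000.00 | 85.00 | 50.00 | 1445000.00 | 850000.00
removed quarter-circle | -706.86 | 12.73 | 87.27 | -9000.00 | -61685.83
Σ | 16293.14 |  |  | 1436000.00 | 788314.17
x_c = 1436000.00 / 16293.14 = 88.14 in
y_c = 788314.17 / 16293.14 = 48.38 in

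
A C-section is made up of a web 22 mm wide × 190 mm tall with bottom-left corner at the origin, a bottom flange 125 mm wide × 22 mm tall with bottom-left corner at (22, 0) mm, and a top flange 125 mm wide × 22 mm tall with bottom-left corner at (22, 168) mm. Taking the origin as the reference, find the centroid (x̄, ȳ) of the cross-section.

web: A = 22 × 190 = 4180.00, centroid at (11.00, 95.00).
bottom flange: A = 125 × 22 = 2750.00, centroid at (84.50, 11.00).
top flange: A = 125 × 22 = 2750.00, centroid at (84.50, 179.00).
ΣA = 9680.00 mm²
ΣAx̄ = (4180.00)(11.00) + (2750.00)(84.50) + (2750.00)(84.50) = 510730.00 mm³
ΣAȳ = (4180.00)(95.00) + (2750.00)(11.00) + (2750.00)(179.00) = 919600.00 mm³
x̄ = 510730.00 / 9680.00 = 52.76 mm
ȳ = 919600.00 / 9680.00 = 95.00 mm

x̄ = 52.76 mm, ȳ = 95.00 mm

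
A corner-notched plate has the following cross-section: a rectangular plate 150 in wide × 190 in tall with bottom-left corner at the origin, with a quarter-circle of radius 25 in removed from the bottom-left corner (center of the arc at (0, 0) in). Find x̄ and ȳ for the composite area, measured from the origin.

x̄ = 76.13 in, ȳ = 96.48 in

plate: A = 150 × 190 = 28500.00, centroid at (75.00, 95.00).
removed quarter-circle: A = −¼π·25² = -490.87, centroid at (10.61, 10.61).
ΣA = 28009.13 in²
ΣAx̄ = (28500.00)(75.00) + (-490.87)(10.61) = 2132291.67 in³
ΣAȳ = (28500.00)(95.00) + (-490.87)(10.61) = 2702291.67 in³
x̄ = 2132291.67 / 28009.13 = 76.13 in
ȳ = 2702291.67 / 28009.13 = 96.48 in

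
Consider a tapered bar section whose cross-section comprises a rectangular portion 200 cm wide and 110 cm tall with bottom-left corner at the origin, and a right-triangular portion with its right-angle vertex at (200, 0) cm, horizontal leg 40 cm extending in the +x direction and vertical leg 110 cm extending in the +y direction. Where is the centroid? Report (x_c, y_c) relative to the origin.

x_c = 110.30 cm, y_c = 53.33 cm

rectangular portion: A = 200 × 110 = 22000.00, centroid at (100.00, 55.00).
triangular portion: A = ½·40·110 = 2200.00, centroid at (213.33, 36.67).
ΣA = 24200.00 cm², ΣAx_c = 2669333.33 cm³, ΣAy_c = 1290666.67 cm³.
x_c = 2669333.33/24200.00 = 110.30 cm; y_c = 1290666.67/24200.00 = 53.33 cm.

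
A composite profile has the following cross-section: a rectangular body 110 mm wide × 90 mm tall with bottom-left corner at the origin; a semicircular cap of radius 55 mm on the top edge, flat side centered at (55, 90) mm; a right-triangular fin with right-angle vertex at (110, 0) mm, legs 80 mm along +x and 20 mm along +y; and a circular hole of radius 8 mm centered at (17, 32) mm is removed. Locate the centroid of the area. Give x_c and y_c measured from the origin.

x_c = 59.78 mm, y_c = 64.45 mm

Part | A | x̄ᵢ | ȳᵢ | A·x̄ᵢ | A·ȳᵢ
rectangular body | 9900.00 | 55.00 | 45.00 | 544500.00 | 445500.00
semicircular top | 4751.66 | 55.00 | 113.34 | 261341.24 | 538565.97
triangular fin | 800.00 | 136.67 | 6.67 | 109333.33 | 5333.33
hole | -201.06 | 17.00 | 32.00 | -3418.05 | -6433.98
Σ | 15250.60 |  |  | 911756.52 | 982965.32
x_c = 911756.52 / 15250.60 = 59.78 mm
y_c = 982965.32 / 15250.60 = 64.45 mm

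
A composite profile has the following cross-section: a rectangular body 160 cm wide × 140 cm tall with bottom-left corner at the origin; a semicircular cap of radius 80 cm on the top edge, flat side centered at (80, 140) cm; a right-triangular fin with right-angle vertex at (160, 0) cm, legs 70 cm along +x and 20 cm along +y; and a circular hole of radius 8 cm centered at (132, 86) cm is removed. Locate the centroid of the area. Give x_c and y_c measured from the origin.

Part | A | x̄ᵢ | ȳᵢ | A·x̄ᵢ | A·ȳᵢ
rectangular body | 22400.00 | 80.00 | 70.00 | 1792000.00 | 1568000.00
semicircular top | 10053.10 | 80.00 | 173.95 | 804247.72 | 1748766.84
triangular fin | 700.00 | 183.33 | 6.67 | 128333.33 | 4666.67
hole | -201.06 | 132.00 | 86.00 | -26540.17 | -17291.33
Σ | 32952.03 |  |  | 2698040.88 | 3304142.18
x_c = 2698040.88 / 32952.03 = 81.88 cm
y_c = 3304142.18 / 32952.03 = 100.27 cm

x_c = 81.88 cm, y_c = 100.27 cm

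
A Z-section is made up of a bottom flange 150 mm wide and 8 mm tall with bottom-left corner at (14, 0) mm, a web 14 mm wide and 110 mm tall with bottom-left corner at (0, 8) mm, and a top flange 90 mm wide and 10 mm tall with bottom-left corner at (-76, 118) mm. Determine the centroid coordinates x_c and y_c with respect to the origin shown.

Part | A | x̄ᵢ | ȳᵢ | A·x̄ᵢ | A·ȳᵢ
bottom flange | 1200.00 | 89.00 | 4.00 | 106800.00 | 4800.00
web | 1540.00 | 7.00 | 63.00 | 10780.00 | 97020.00
top flange | 900.00 | -31.00 | 123.00 | -27900.00 | 110700.00
Σ | 3640.00 |  |  | 89680.00 | 212520.00
x_c = 89680.00 / 3640.00 = 24.64 mm
y_c = 212520.00 / 3640.00 = 58.38 mm

x_c = 24.64 mm, y_c = 58.38 mm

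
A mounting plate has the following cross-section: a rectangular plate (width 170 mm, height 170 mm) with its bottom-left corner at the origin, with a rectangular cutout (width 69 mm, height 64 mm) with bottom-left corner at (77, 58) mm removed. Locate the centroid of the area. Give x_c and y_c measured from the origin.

x_c = 80.22 mm, y_c = 84.10 mm

Part | A | x̄ᵢ | ȳᵢ | A·x̄ᵢ | A·ȳᵢ
plate | 28900.00 | 85.00 | 85.00 | 2456500.00 | 2456500.00
hole | -4416.00 | 111.50 | 90.00 | -492384.00 | -397440.00
Σ | 24484.00 |  |  | 1964116.00 | 2059060.00
x_c = 1964116.00 / 24484.00 = 80.22 mm
y_c = 2059060.00 / 24484.00 = 84.10 mm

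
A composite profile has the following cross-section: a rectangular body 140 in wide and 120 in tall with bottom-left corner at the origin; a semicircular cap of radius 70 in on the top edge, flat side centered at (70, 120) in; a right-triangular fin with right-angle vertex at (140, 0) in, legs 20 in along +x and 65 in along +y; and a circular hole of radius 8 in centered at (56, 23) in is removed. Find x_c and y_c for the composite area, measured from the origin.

rectangular body: A = 140 × 120 = 16800.00, centroid at (70.00, 60.00).
semicircular top: A = ½π·70² = 7696.90, centroid at (70.00, 149.71).
triangular fin: A = ½·20·65 = 650.00, centroid at (146.67, 21.67).
hole: A = −π·8² = -201.06, centroid at (56.00, 23.00).
ΣA = 24945.84 in²
ΣAx_c = (16800.00)(70.00) + (7696.90)(70.00) + (650.00)(146.67) + (-201.06)(56.00) = 1798857.01 in³
ΣAy_c = (16800.00)(60.00) + (7696.90)(149.71) + (650.00)(21.67) + (-201.06)(23.00) = 2169753.82 in³
x_c = 1798857.01 / 24945.84 = 72.11 in
y_c = 2169753.82 / 24945.84 = 86.98 in

x_c = 72.11 in, y_c = 86.98 in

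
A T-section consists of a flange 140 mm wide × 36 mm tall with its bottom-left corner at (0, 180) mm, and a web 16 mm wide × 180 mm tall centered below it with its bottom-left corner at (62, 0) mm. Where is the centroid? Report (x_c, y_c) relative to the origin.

x_c = 70.00 mm, y_c = 158.73 mm

web: A = 16 × 180 = 2880.00, centroid at (70.00, 90.00).
flange: A = 140 × 36 = 5040.00, centroid at (70.00, 198.00).
ΣA = 7920.00 mm², ΣAx_c = 554400.00 mm³, ΣAy_c = 1257120.00 mm³.
x_c = 554400.00/7920.00 = 70.00 mm; y_c = 1257120.00/7920.00 = 158.73 mm.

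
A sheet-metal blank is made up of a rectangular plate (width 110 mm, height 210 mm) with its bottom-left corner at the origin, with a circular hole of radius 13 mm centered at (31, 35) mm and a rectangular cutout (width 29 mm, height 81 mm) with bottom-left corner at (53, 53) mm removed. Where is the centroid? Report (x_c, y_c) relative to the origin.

x_c = 54.18 mm, y_c = 108.17 mm

Part | A | x̄ᵢ | ȳᵢ | A·x̄ᵢ | A·ȳᵢ
plate | 23100.00 | 55.00 | 105.00 | 1270500.00 | 2425500.00
hole 1 | -530.93 | 31.00 | 35.00 | -16458.80 | -18582.52
hole 2 | -2349.00 | 67.50 | 93.50 | -158557.50 | -219631.50
Σ | 20220.07 |  |  | 1095483.70 | 2187285.98
x_c = 1095483.70 / 20220.07 = 54.18 mm
y_c = 2187285.98 / 20220.07 = 108.17 mm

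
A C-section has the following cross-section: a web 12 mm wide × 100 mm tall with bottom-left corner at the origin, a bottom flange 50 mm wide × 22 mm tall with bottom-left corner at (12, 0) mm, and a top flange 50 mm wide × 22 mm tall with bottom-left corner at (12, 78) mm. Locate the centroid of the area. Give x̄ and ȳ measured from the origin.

x̄ = 26.06 mm, ȳ = 50.00 mm

web: A = 12 × 100 = 1200.00, centroid at (6.00, 50.00).
bottom flange: A = 50 × 22 = 1100.00, centroid at (37.00, 11.00).
top flange: A = 50 × 22 = 1100.00, centroid at (37.00, 89.00).
ΣA = 3400.00 mm², ΣAx̄ = 88600.00 mm³, ΣAȳ = 170000.00 mm³.
x̄ = 88600.00/3400.00 = 26.06 mm; ȳ = 170000.00/3400.00 = 50.00 mm.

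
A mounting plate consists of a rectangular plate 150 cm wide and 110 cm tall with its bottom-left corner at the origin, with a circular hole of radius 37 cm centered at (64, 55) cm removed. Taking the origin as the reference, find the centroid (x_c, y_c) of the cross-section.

x_c = 78.88 cm, y_c = 55.00 cm

Part | A | x̄ᵢ | ȳᵢ | A·x̄ᵢ | A·ȳᵢ
plate | 16500.00 | 75.00 | 55.00 | 1237500.00 | 907500.00
hole | -4300.84 | 64.00 | 55.00 | -275253.78 | -236546.22
Σ | 12199.16 |  |  | 962246.22 | 670953.78
x_c = 962246.22 / 12199.16 = 78.88 cm
y_c = 670953.78 / 12199.16 = 55.00 cm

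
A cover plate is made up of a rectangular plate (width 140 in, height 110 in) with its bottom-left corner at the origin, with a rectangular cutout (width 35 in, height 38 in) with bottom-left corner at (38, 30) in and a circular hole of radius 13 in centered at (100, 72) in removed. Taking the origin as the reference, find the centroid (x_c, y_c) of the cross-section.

plate: A = 140 × 110 = 15400.00, centroid at (70.00, 55.00).
hole 1: A = −(35 × 38) = -1330.00, centroid at (55.50, 49.00).
hole 2: A = −π·13² = -530.93, centroid at (100.00, 72.00).
ΣA = 13539.07 in²
ΣAx_c = (15400.00)(70.00) + (-1330.00)(55.50) + (-530.93)(100.00) = 951092.08 in³
ΣAy_c = (15400.00)(55.00) + (-1330.00)(49.00) + (-530.93)(72.00) = 743603.10 in³
x_c = 951092.08 / 13539.07 = 70.25 in
y_c = 743603.10 / 13539.07 = 54.92 in

x_c = 70.25 in, y_c = 54.92 in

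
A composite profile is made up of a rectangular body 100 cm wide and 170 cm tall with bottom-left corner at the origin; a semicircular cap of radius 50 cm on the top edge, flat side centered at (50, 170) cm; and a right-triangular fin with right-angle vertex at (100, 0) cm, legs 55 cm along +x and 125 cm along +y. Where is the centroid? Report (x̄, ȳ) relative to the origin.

x̄ = 59.64 cm, ȳ = 96.01 cm

rectangular body: A = 100 × 170 = 17000.00, centroid at (50.00, 85.00).
semicircular top: A = ½π·50² = 3926.99, centroid at (50.00, 191.22).
triangular fin: A = ½·55·125 = 3437.50, centroid at (118.33, 41.67).
ΣA = 24364.49 cm², ΣAx̄ = 1453120.37 cm³, ΣAȳ = 2339150.94 cm³.
x̄ = 1453120.37/24364.49 = 59.64 cm; ȳ = 2339150.94/24364.49 = 96.01 cm.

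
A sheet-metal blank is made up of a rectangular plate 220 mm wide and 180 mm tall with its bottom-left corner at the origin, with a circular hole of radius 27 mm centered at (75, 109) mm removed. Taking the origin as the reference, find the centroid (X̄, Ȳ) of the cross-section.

X̄ = 112.15 mm, Ȳ = 88.83 mm

plate: A = 220 × 180 = 39600.00, centroid at (110.00, 90.00).
hole: A = −π·27² = -2290.22, centroid at (75.00, 109.00).
ΣA = 37309.78 mm²
ΣAX̄ = (39600.00)(110.00) + (-2290.22)(75.00) = 4184233.42 mm³
ΣAȲ = (39600.00)(90.00) + (-2290.22)(109.00) = 3314365.91 mm³
X̄ = 4184233.42 / 37309.78 = 112.15 mm
Ȳ = 3314365.91 / 37309.78 = 88.83 mm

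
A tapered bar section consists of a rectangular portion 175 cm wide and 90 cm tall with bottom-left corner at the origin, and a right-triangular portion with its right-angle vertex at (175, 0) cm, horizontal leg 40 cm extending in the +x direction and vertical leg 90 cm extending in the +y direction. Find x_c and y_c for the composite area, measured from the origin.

x_c = 97.84 cm, y_c = 43.46 cm

rectangular portion: A = 175 × 90 = 15750.00, centroid at (87.50, 45.00).
triangular portion: A = ½·40·90 = 1800.00, centroid at (188.33, 30.00).
ΣA = 17550.00 cm²
ΣAx_c = (15750.00)(87.50) + (1800.00)(188.33) = 1717125.00 cm³
ΣAy_c = (15750.00)(45.00) + (1800.00)(30.00) = 762750.00 cm³
x_c = 1717125.00 / 17550.00 = 97.84 cm
y_c = 762750.00 / 17550.00 = 43.46 cm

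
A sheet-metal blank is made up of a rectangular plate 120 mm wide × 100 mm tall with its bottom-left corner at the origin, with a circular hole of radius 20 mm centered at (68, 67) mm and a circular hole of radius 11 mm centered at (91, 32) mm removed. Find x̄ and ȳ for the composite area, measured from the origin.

x̄ = 57.89 mm, ȳ = 48.60 mm

plate: A = 120 × 100 = 12000.00, centroid at (60.00, 50.00).
hole 1: A = −π·20² = -1256.64, centroid at (68.00, 67.00).
hole 2: A = −π·11² = -380.13, centroid at (91.00, 32.00).
ΣA = 10363.23 mm², ΣAx̄ = 599956.60 mm³, ΣAȳ = 503641.07 mm³.
x̄ = 599956.60/10363.23 = 57.89 mm; ȳ = 503641.07/10363.23 = 48.60 mm.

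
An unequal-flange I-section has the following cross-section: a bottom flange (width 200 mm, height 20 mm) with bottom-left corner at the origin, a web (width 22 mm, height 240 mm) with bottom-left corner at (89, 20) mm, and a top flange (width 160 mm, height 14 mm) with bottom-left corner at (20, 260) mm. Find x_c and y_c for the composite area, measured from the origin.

x_c = 100.00 mm, y_c = 119.56 mm

bottom flange: A = 200 × 20 = 4000.00, centroid at (100.00, 10.00).
web: A = 22 × 240 = 5280.00, centroid at (100.00, 140.00).
top flange: A = 160 × 14 = 2240.00, centroid at (100.00, 267.00).
ΣA = 11520.00 mm²
ΣAx_c = (4000.00)(100.00) + (5280.00)(100.00) + (2240.00)(100.00) = 1152000.00 mm³
ΣAy_c = (4000.00)(10.00) + (5280.00)(140.00) + (2240.00)(267.00) = 1377280.00 mm³
x_c = 1152000.00 / 11520.00 = 100.00 mm
y_c = 1377280.00 / 11520.00 = 119.56 mm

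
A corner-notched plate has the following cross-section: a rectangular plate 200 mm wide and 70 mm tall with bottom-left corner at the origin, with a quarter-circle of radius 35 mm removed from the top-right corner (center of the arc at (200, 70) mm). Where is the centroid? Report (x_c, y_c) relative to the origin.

plate: A = 200 × 70 = 14000.00, centroid at (100.00, 35.00).
removed quarter-circle: A = −¼π·35² = -962.11, centroid at (185.15, 55.15).
ΣA = 13037.89 mm²
ΣAx_c = (14000.00)(100.00) + (-962.11)(185.15) = 1221869.12 mm³
ΣAy_c = (14000.00)(35.00) + (-962.11)(55.15) = 436943.77 mm³
x_c = 1221869.12 / 13037.89 = 93.72 mm
y_c = 436943.77 / 13037.89 = 33.51 mm

x_c = 93.72 mm, y_c = 33.51 mm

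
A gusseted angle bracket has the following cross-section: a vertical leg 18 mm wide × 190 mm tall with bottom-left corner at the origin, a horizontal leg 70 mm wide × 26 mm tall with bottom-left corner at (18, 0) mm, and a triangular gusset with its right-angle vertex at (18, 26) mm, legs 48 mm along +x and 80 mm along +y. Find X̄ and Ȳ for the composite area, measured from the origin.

vertical leg: A = 18 × 190 = 3420.00, centroid at (9.00, 95.00).
horizontal leg: A = 70 × 26 = 1820.00, centroid at (53.00, 13.00).
gusset: A = ½·48·80 = 1920.00, centroid at (34.00, 52.67).
ΣA = 7160.00 mm²
ΣAX̄ = (3420.00)(9.00) + (1820.00)(53.00) + (1920.00)(34.00) = 192520.00 mm³
ΣAȲ = (3420.00)(95.00) + (1820.00)(13.00) + (1920.00)(52.67) = 449680.00 mm³
X̄ = 192520.00 / 7160.00 = 26.89 mm
Ȳ = 449680.00 / 7160.00 = 62.80 mm

X̄ = 26.89 mm, Ȳ = 62.80 mm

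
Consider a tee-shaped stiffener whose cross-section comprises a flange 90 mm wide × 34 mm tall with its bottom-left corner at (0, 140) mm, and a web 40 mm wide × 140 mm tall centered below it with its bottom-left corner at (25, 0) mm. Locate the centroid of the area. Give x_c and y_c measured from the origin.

x_c = 45.00 mm, y_c = 100.74 mm

web: A = 40 × 140 = 5600.00, centroid at (45.00, 70.00).
flange: A = 90 × 34 = 3060.00, centroid at (45.00, 157.00).
ΣA = 8660.00 mm², ΣAx_c = 389700.00 mm³, ΣAy_c = 872420.00 mm³.
x_c = 389700.00/8660.00 = 45.00 mm; y_c = 872420.00/8660.00 = 100.74 mm.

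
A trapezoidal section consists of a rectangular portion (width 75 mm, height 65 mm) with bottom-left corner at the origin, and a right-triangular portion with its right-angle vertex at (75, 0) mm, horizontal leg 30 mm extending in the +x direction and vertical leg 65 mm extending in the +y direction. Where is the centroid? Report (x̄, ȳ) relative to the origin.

x̄ = 45.42 mm, ȳ = 30.69 mm

Part | A | x̄ᵢ | ȳᵢ | A·x̄ᵢ | A·ȳᵢ
rectangular portion | 4875.00 | 37.50 | 32.50 | 182812.50 | 158437.50
triangular portion | 975.00 | 85.00 | 21.67 | 82875.00 | 21125.00
Σ | 5850.00 |  |  | 265687.50 | 179562.50
x̄ = 265687.50 / 5850.00 = 45.42 mm
ȳ = 179562.50 / 5850.00 = 30.69 mm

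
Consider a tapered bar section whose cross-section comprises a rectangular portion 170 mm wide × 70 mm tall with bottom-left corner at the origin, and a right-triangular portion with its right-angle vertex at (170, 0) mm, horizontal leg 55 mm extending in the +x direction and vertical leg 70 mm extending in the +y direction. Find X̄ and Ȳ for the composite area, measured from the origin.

X̄ = 99.39 mm, Ȳ = 33.38 mm

rectangular portion: A = 170 × 70 = 11900.00, centroid at (85.00, 35.00).
triangular portion: A = ½·55·70 = 1925.00, centroid at (188.33, 23.33).
ΣA = 13825.00 mm²
ΣAX̄ = (11900.00)(85.00) + (1925.00)(188.33) = 1374041.67 mm³
ΣAȲ = (11900.00)(35.00) + (1925.00)(23.33) = 461416.67 mm³
X̄ = 1374041.67 / 13825.00 = 99.39 mm
Ȳ = 461416.67 / 13825.00 = 33.38 mm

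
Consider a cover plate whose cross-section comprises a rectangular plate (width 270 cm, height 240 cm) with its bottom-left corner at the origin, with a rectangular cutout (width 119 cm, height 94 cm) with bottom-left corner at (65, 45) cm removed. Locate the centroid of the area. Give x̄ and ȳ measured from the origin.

Part | A | x̄ᵢ | ȳᵢ | A·x̄ᵢ | A·ȳᵢ
plate | 64800.00 | 135.00 | 120.00 | 8748000.00 | 7776000.00
hole | -11186.00 | 124.50 | 92.00 | -1392657.00 | -1029112.00
Σ | 53614.00 |  |  | 7355343.00 | 6746888.00
x̄ = 7355343.00 / 53614.00 = 137.19 cm
ȳ = 6746888.00 / 53614.00 = 125.84 cm

x̄ = 137.19 cm, ȳ = 125.84 cm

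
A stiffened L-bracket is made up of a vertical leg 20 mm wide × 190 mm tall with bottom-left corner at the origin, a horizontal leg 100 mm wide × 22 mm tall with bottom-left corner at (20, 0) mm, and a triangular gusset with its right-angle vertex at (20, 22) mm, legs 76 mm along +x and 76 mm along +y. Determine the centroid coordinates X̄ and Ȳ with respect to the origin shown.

X̄ = 36.33 mm, Ȳ = 58.72 mm

vertical leg: A = 20 × 190 = 3800.00, centroid at (10.00, 95.00).
horizontal leg: A = 100 × 22 = 2200.00, centroid at (70.00, 11.00).
gusset: A = ½·76·76 = 2888.00, centroid at (45.33, 47.33).
ΣA = 8888.00 mm², ΣAX̄ = 322922.67 mm³, ΣAȲ = 521898.67 mm³.
X̄ = 322922.67/8888.00 = 36.33 mm; Ȳ = 521898.67/8888.00 = 58.72 mm.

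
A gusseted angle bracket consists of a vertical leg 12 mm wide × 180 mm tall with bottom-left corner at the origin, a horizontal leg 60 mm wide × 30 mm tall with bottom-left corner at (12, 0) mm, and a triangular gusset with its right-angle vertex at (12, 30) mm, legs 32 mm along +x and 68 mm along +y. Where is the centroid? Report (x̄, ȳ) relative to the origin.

vertical leg: A = 12 × 180 = 2160.00, centroid at (6.00, 90.00).
horizontal leg: A = 60 × 30 = 1800.00, centroid at (42.00, 15.00).
gusset: A = ½·32·68 = 1088.00, centroid at (22.67, 52.67).
ΣA = 5048.00 mm², ΣAx̄ = 113221.33 mm³, ΣAȳ = 278701.33 mm³.
x̄ = 113221.33/5048.00 = 22.43 mm; ȳ = 278701.33/5048.00 = 55.21 mm.

x̄ = 22.43 mm, ȳ = 55.21 mm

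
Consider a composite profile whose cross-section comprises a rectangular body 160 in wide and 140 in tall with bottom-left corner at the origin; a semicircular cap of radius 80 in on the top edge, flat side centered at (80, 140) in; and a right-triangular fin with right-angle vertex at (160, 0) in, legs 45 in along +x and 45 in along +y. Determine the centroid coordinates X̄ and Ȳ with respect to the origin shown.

X̄ = 82.87 in, Ȳ = 99.56 in

rectangular body: A = 160 × 140 = 22400.00, centroid at (80.00, 70.00).
semicircular top: A = ½π·80² = 10053.10, centroid at (80.00, 173.95).
triangular fin: A = ½·45·45 = 1012.50, centroid at (175.00, 15.00).
ΣA = 33465.60 in²
ΣAX̄ = (22400.00)(80.00) + (10053.10)(80.00) + (1012.50)(175.00) = 2773435.22 in³
ΣAȲ = (22400.00)(70.00) + (10053.10)(173.95) + (1012.50)(15.00) = 3331954.34 in³
X̄ = 2773435.22 / 33465.60 = 82.87 in
Ȳ = 3331954.34 / 33465.60 = 99.56 in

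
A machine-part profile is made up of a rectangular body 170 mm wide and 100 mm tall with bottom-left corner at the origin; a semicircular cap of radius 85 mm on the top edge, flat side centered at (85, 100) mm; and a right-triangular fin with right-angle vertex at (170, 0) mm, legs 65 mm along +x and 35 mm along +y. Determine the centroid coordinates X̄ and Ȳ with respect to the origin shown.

rectangular body: A = 170 × 100 = 17000.00, centroid at (85.00, 50.00).
semicircular top: A = ½π·85² = 11349.00, centroid at (85.00, 136.08).
triangular fin: A = ½·65·35 = 1137.50, centroid at (191.67, 11.67).
ΣA = 29486.50 mm², ΣAX̄ = 2627686.13 mm³, ΣAȲ = 2407587.85 mm³.
X̄ = 2627686.13/29486.50 = 89.11 mm; Ȳ = 2407587.85/29486.50 = 81.65 mm.

X̄ = 89.11 mm, Ȳ = 81.65 mm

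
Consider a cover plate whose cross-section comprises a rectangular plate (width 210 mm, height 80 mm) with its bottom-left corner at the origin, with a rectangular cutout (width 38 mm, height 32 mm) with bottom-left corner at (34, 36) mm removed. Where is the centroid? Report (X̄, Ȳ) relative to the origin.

Part | A | x̄ᵢ | ȳᵢ | A·x̄ᵢ | A·ȳᵢ
plate | 16800.00 | 105.00 | 40.00 | 1764000.00 | 672000.00
hole | -1216.00 | 53.00 | 52.00 | -64448.00 | -63232.00
Σ | 15584.00 |  |  | 1699552.00 | 608768.00
X̄ = 1699552.00 / 15584.00 = 109.06 mm
Ȳ = 608768.00 / 15584.00 = 39.06 mm

X̄ = 109.06 mm, Ȳ = 39.06 mm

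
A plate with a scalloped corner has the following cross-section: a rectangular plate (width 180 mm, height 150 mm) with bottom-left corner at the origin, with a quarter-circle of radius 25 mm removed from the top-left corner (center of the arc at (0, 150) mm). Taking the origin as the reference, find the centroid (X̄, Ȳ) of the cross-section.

plate: A = 180 × 150 = 27000.00, centroid at (90.00, 75.00).
removed quarter-circle: A = −¼π·25² = -490.87, centroid at (10.61, 139.39).
ΣA = 26509.13 mm², ΣAX̄ = 2424791.67 mm³, ΣAȲ = 1956577.26 mm³.
X̄ = 2424791.67/26509.13 = 91.47 mm; Ȳ = 1956577.26/26509.13 = 73.81 mm.

X̄ = 91.47 mm, Ȳ = 73.81 mm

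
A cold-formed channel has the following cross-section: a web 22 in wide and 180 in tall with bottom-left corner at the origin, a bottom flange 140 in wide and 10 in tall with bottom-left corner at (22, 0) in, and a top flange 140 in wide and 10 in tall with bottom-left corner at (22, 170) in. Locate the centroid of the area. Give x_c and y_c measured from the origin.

x_c = 44.55 in, y_c = 90.00 in

web: A = 22 × 180 = 3960.00, centroid at (11.00, 90.00).
bottom flange: A = 140 × 10 = 1400.00, centroid at (92.00, 5.00).
top flange: A = 140 × 10 = 1400.00, centroid at (92.00, 175.00).
ΣA = 6760.00 in²
ΣAx_c = (3960.00)(11.00) + (1400.00)(92.00) + (1400.00)(92.00) = 301160.00 in³
ΣAy_c = (3960.00)(90.00) + (1400.00)(5.00) + (1400.00)(175.00) = 608400.00 in³
x_c = 301160.00 / 6760.00 = 44.55 in
y_c = 608400.00 / 6760.00 = 90.00 in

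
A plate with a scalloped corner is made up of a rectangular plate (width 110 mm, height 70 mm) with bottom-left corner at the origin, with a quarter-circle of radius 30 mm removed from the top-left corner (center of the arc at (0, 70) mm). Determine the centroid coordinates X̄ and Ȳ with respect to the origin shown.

Part | A | x̄ᵢ | ȳᵢ | A·x̄ᵢ | A·ȳᵢ
plate | 7700.00 | 55.00 | 35.00 | 423500.00 | 269500.00
removed quarter-circle | -706.86 | 12.73 | 57.27 | -9000.00 | -40480.08
Σ | 6993.14 |  |  | 414500.00 | 229019.92
X̄ = 414500.00 / 6993.14 = 59.27 mm
Ȳ = 229019.92 / 6993.14 = 32.75 mm

X̄ = 59.27 mm, Ȳ = 32.75 mm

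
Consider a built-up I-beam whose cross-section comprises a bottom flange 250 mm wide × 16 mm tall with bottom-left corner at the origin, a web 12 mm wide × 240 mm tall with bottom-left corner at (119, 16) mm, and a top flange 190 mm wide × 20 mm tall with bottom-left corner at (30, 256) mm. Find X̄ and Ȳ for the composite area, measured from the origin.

X̄ = 125.00 mm, Ȳ = 134.31 mm

Part | A | x̄ᵢ | ȳᵢ | A·x̄ᵢ | A·ȳᵢ
bottom flange | 4000.00 | 125.00 | 8.00 | 500000.00 | 32000.00
web | 2880.00 | 125.00 | 136.00 | 360000.00 | 391680.00
top flange | 3800.00 | 125.00 | 266.00 | 475000.00 | 1010800.00
Σ | 10680.00 |  |  | 1335000.00 | 1434480.00
X̄ = 1335000.00 / 10680.00 = 125.00 mm
Ȳ = 1434480.00 / 10680.00 = 134.31 mm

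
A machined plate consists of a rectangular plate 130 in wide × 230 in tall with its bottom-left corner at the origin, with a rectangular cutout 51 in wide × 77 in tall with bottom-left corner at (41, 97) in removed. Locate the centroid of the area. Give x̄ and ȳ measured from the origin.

plate: A = 130 × 230 = 29900.00, centroid at (65.00, 115.00).
hole: A = −(51 × 77) = -3927.00, centroid at (66.50, 135.50).
ΣA = 25973.00 in²
ΣAx̄ = (29900.00)(65.00) + (-3927.00)(66.50) = 1682354.50 in³
ΣAȳ = (29900.00)(115.00) + (-3927.00)(135.50) = 2906391.50 in³
x̄ = 1682354.50 / 25973.00 = 64.77 in
ȳ = 2906391.50 / 25973.00 = 111.90 in

x̄ = 64.77 in, ȳ = 111.90 in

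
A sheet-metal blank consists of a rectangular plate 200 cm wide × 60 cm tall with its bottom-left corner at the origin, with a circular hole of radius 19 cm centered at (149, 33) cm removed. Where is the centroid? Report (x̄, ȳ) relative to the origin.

plate: A = 200 × 60 = 12000.00, centroid at (100.00, 30.00).
hole: A = −π·19² = -1134.11, centroid at (149.00, 33.00).
ΣA = 10865.89 cm², ΣAx̄ = 1031016.87 cm³, ΣAȳ = 322574.21 cm³.
x̄ = 1031016.87/10865.89 = 94.89 cm; ȳ = 322574.21/10865.89 = 29.69 cm.

x̄ = 94.89 cm, ȳ = 29.69 cm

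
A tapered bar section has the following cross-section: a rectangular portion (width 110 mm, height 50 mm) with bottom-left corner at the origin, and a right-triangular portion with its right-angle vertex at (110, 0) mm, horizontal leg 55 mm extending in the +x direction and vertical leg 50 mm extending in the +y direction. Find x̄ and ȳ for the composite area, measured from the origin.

rectangular portion: A = 110 × 50 = 5500.00, centroid at (55.00, 25.00).
triangular portion: A = ½·55·50 = 1375.00, centroid at (128.33, 16.67).
ΣA = 6875.00 mm²
ΣAx̄ = (5500.00)(55.00) + (1375.00)(128.33) = 478958.33 mm³
ΣAȳ = (5500.00)(25.00) + (1375.00)(16.67) = 160416.67 mm³
x̄ = 478958.33 / 6875.00 = 69.67 mm
ȳ = 160416.67 / 6875.00 = 23.33 mm

x̄ = 69.67 mm, ȳ = 23.33 mm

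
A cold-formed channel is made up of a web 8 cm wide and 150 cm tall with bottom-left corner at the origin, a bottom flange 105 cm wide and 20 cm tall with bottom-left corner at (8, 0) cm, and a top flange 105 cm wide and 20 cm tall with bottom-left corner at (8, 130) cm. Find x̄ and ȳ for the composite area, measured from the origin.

x̄ = 47.94 cm, ȳ = 75.00 cm

Part | A | x̄ᵢ | ȳᵢ | A·x̄ᵢ | A·ȳᵢ
web | 1200.00 | 4.00 | 75.00 | 4800.00 | 90000.00
bottom flange | 2100.00 | 60.50 | 10.00 | 127050.00 | 21000.00
top flange | 2100.00 | 60.50 | 140.00 | 127050.00 | 294000.00
Σ | 5400.00 |  |  | 258900.00 | 405000.00
x̄ = 258900.00 / 5400.00 = 47.94 cm
ȳ = 405000.00 / 5400.00 = 75.00 cm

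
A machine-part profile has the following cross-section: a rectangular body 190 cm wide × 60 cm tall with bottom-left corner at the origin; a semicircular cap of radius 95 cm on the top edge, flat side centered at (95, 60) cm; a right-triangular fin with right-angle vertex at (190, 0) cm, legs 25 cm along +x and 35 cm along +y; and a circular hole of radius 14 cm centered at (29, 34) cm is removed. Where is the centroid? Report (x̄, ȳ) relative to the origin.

x̄ = 98.38 cm, ȳ = 68.84 cm

rectangular body: A = 190 × 60 = 11400.00, centroid at (95.00, 30.00).
semicircular top: A = ½π·95² = 14176.44, centroid at (95.00, 100.32).
triangular fin: A = ½·25·35 = 437.50, centroid at (198.33, 11.67).
hole: A = −π·14² = -615.75, centroid at (29.00, 34.00).
ΣA = 25398.18 cm²
ΣAx̄ = (11400.00)(95.00) + (14176.44)(95.00) + (437.50)(198.33) + (-615.75)(29.00) = 2498675.52 cm³
ΣAȳ = (11400.00)(30.00) + (14176.44)(100.32) + (437.50)(11.67) + (-615.75)(34.00) = 1748338.14 cm³
x̄ = 2498675.52 / 25398.18 = 98.38 cm
ȳ = 1748338.14 / 25398.18 = 68.84 cm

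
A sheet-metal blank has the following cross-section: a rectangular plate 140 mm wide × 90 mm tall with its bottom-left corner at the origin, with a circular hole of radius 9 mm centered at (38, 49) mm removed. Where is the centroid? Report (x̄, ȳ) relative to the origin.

x̄ = 70.66 mm, ȳ = 44.92 mm

plate: A = 140 × 90 = 12600.00, centroid at (70.00, 45.00).
hole: A = −π·9² = -254.47, centroid at (38.00, 49.00).
ΣA = 12345.53 mm²
ΣAx̄ = (12600.00)(70.00) + (-254.47)(38.00) = 872330.18 mm³
ΣAȳ = (12600.00)(45.00) + (-254.47)(49.00) = 554531.02 mm³
x̄ = 872330.18 / 12345.53 = 70.66 mm
ȳ = 554531.02 / 12345.53 = 44.92 mm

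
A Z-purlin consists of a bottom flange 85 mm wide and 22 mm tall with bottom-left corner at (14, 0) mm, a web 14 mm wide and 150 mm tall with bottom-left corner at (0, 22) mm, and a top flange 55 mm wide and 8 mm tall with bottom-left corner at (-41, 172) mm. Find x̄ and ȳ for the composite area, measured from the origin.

bottom flange: A = 85 × 22 = 1870.00, centroid at (56.50, 11.00).
web: A = 14 × 150 = 2100.00, centroid at (7.00, 97.00).
top flange: A = 55 × 8 = 440.00, centroid at (-13.50, 176.00).
ΣA = 4410.00 mm²
ΣAx̄ = (1870.00)(56.50) + (2100.00)(7.00) + (440.00)(-13.50) = 114415.00 mm³
ΣAȳ = (1870.00)(11.00) + (2100.00)(97.00) + (440.00)(176.00) = 301710.00 mm³
x̄ = 114415.00 / 4410.00 = 25.94 mm
ȳ = 301710.00 / 4410.00 = 68.41 mm

x̄ = 25.94 mm, ȳ = 68.41 mm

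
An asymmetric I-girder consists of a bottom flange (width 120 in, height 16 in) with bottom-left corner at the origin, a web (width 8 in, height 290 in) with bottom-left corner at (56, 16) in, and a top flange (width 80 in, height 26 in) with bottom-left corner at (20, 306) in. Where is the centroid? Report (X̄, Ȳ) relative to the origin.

X̄ = 60.00 in, Ȳ = 166.52 in

bottom flange: A = 120 × 16 = 1920.00, centroid at (60.00, 8.00).
web: A = 8 × 290 = 2320.00, centroid at (60.00, 161.00).
top flange: A = 80 × 26 = 2080.00, centroid at (60.00, 319.00).
ΣA = 6320.00 in²
ΣAX̄ = (1920.00)(60.00) + (2320.00)(60.00) + (2080.00)(60.00) = 379200.00 in³
ΣAȲ = (1920.00)(8.00) + (2320.00)(161.00) + (2080.00)(319.00) = 1052400.00 in³
X̄ = 379200.00 / 6320.00 = 60.00 in
Ȳ = 1052400.00 / 6320.00 = 166.52 in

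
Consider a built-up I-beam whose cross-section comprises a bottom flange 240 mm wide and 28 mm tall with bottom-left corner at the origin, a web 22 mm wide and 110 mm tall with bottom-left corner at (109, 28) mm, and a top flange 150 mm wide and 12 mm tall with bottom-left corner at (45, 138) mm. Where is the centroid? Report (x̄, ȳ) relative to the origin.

bottom flange: A = 240 × 28 = 6720.00, centroid at (120.00, 14.00).
web: A = 22 × 110 = 2420.00, centroid at (120.00, 83.00).
top flange: A = 150 × 12 = 1800.00, centroid at (120.00, 144.00).
ΣA = 10940.00 mm²
ΣAx̄ = (6720.00)(120.00) + (2420.00)(120.00) + (1800.00)(120.00) = 1312800.00 mm³
ΣAȳ = (6720.00)(14.00) + (2420.00)(83.00) + (1800.00)(144.00) = 554140.00 mm³
x̄ = 1312800.00 / 10940.00 = 120.00 mm
ȳ = 554140.00 / 10940.00 = 50.65 mm

x̄ = 120.00 mm, ȳ = 50.65 mm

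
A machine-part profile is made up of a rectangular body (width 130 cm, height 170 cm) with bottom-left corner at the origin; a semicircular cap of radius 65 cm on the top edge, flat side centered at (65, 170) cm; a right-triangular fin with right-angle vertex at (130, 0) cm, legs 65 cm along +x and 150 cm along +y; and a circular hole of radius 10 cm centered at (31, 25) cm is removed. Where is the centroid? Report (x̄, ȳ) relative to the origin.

Part | A | x̄ᵢ | ȳᵢ | A·x̄ᵢ | A·ȳᵢ
rectangular body | 22100.00 | 65.00 | 85.00 | 1436500.00 | 1878500.00
semicircular top | 6636.61 | 65.00 | 197.59 | 431379.94 | 1311307.80
triangular fin | 4875.00 | 151.67 | 50.00 | 739375.00 | 243750.00
hole | -314.16 | 31.00 | 25.00 | -9738.94 | -7853.98
Σ | 33297.46 |  |  | 2597516.00 | 3425703.81
x̄ = 2597516.00 / 33297.46 = 78.01 cm
ȳ = 3425703.81 / 33297.46 = 102.88 cm

x̄ = 78.01 cm, ȳ = 102.88 cm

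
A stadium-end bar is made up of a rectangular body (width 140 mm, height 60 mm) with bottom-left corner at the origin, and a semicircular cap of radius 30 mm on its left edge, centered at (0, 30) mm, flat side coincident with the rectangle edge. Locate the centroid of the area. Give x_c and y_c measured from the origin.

x_c = 58.08 mm, y_c = 30.00 mm

rectangular body: A = 140 × 60 = 8400.00, centroid at (70.00, 30.00).
semicircular end: A = ½π·30² = 1413.72, centroid at (-12.73, 30.00).
ΣA = 9813.72 mm², ΣAx_c = 570000.00 mm³, ΣAy_c = 294411.50 mm³.
x_c = 570000.00/9813.72 = 58.08 mm; y_c = 294411.50/9813.72 = 30.00 mm.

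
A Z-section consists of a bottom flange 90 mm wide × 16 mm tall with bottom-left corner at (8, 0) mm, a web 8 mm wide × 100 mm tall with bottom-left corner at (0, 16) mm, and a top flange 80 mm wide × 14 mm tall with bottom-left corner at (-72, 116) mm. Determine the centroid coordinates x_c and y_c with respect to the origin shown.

x_c = 13.00 mm, y_c = 60.14 mm

Part | A | x̄ᵢ | ȳᵢ | A·x̄ᵢ | A·ȳᵢ
bottom flange | 1440.00 | 53.00 | 8.00 | 76320.00 | 11520.00
web | 800.00 | 4.00 | 66.00 | 3200.00 | 52800.00
top flange | 1120.00 | -32.00 | 123.00 | -35840.00 | 137760.00
Σ | 3360.00 |  |  | 43680.00 | 202080.00
x_c = 43680.00 / 3360.00 = 13.00 mm
y_c = 202080.00 / 3360.00 = 60.14 mm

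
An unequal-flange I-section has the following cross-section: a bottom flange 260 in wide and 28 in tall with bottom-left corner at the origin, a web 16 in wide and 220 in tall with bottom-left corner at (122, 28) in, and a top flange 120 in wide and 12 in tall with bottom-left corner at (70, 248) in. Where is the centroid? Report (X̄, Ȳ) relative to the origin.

bottom flange: A = 260 × 28 = 7280.00, centroid at (130.00, 14.00).
web: A = 16 × 220 = 3520.00, centroid at (130.00, 138.00).
top flange: A = 120 × 12 = 1440.00, centroid at (130.00, 254.00).
ΣA = 12240.00 in²
ΣAX̄ = (7280.00)(130.00) + (3520.00)(130.00) + (1440.00)(130.00) = 1591200.00 in³
ΣAȲ = (7280.00)(14.00) + (3520.00)(138.00) + (1440.00)(254.00) = 953440.00 in³
X̄ = 1591200.00 / 12240.00 = 130.00 in
Ȳ = 953440.00 / 12240.00 = 77.90 in

X̄ = 130.00 in, Ȳ = 77.90 in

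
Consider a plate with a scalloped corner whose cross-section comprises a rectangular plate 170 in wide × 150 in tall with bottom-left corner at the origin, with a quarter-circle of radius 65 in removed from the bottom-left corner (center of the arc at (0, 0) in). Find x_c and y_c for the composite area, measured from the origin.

x_c = 93.59 in, y_c = 82.09 in

Part | A | x̄ᵢ | ȳᵢ | A·x̄ᵢ | A·ȳᵢ
plate | 25500.00 | 85.00 | 75.00 | 2167500.00 | 1912500.00
removed quarter-circle | -3318.31 | 27.59 | 27.59 | -91541.67 | -91541.67
Σ | 22181.69 |  |  | 2075958.33 | 1820958.33
x_c = 2075958.33 / 22181.69 = 93.59 in
y_c = 1820958.33 / 22181.69 = 82.09 in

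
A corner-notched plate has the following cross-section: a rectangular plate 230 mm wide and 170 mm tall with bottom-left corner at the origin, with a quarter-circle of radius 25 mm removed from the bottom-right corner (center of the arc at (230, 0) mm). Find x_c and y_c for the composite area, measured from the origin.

x_c = 113.67 mm, y_c = 85.95 mm

Part | A | x̄ᵢ | ȳᵢ | A·x̄ᵢ | A·ȳᵢ
plate | 39100.00 | 115.00 | 85.00 | 4496500.00 | 3323500.00
removed quarter-circle | -490.87 | 219.39 | 10.61 | -107692.65 | -5208.33
Σ | 38609.13 |  |  | 4388807.35 | 3318291.67
x_c = 4388807.35 / 38609.13 = 113.67 mm
y_c = 3318291.67 / 38609.13 = 85.95 mm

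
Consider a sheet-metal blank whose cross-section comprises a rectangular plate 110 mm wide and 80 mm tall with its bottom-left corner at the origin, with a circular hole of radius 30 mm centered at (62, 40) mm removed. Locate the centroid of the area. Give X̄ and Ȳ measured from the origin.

X̄ = 51.69 mm, Ȳ = 40.00 mm

plate: A = 110 × 80 = 8800.00, centroid at (55.00, 40.00).
hole: A = −π·30² = -2827.43, centroid at (62.00, 40.00).
ΣA = 5972.57 mm²
ΣAX̄ = (8800.00)(55.00) + (-2827.43)(62.00) = 308699.13 mm³
ΣAȲ = (8800.00)(40.00) + (-2827.43)(40.00) = 238902.66 mm³
X̄ = 308699.13 / 5972.57 = 51.69 mm
Ȳ = 238902.66 / 5972.57 = 40.00 mm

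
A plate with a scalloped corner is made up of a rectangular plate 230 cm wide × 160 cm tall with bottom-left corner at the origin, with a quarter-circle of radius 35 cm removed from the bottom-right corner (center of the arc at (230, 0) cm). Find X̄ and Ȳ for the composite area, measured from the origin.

X̄ = 112.31 cm, Ȳ = 81.75 cm

plate: A = 230 × 160 = 36800.00, centroid at (115.00, 80.00).
removed quarter-circle: A = −¼π·35² = -962.11, centroid at (215.15, 14.85).
ΣA = 35837.89 cm²
ΣAX̄ = (36800.00)(115.00) + (-962.11)(215.15) = 4025005.73 cm³
ΣAȲ = (36800.00)(80.00) + (-962.11)(14.85) = 2929708.33 cm³
X̄ = 4025005.73 / 35837.89 = 112.31 cm
Ȳ = 2929708.33 / 35837.89 = 81.75 cm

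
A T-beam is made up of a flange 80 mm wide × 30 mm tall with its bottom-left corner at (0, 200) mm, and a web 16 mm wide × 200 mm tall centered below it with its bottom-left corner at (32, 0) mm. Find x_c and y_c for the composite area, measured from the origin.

x_c = 40.00 mm, y_c = 149.29 mm

web: A = 16 × 200 = 3200.00, centroid at (40.00, 100.00).
flange: A = 80 × 30 = 2400.00, centroid at (40.00, 215.00).
ΣA = 5600.00 mm²
ΣAx_c = (3200.00)(40.00) + (2400.00)(40.00) = 224000.00 mm³
ΣAy_c = (3200.00)(100.00) + (2400.00)(215.00) = 836000.00 mm³
x_c = 224000.00 / 5600.00 = 40.00 mm
y_c = 836000.00 / 5600.00 = 149.29 mm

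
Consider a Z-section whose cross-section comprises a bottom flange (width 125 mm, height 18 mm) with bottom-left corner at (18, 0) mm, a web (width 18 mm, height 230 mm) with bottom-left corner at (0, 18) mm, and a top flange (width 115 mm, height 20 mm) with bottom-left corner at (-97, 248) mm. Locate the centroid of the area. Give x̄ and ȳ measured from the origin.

bottom flange: A = 125 × 18 = 2250.00, centroid at (80.50, 9.00).
web: A = 18 × 230 = 4140.00, centroid at (9.00, 133.00).
top flange: A = 115 × 20 = 2300.00, centroid at (-39.50, 258.00).
ΣA = 8690.00 mm², ΣAx̄ = 127535.00 mm³, ΣAȳ = 1164270.00 mm³.
x̄ = 127535.00/8690.00 = 14.68 mm; ȳ = 1164270.00/8690.00 = 133.98 mm.

x̄ = 14.68 mm, ȳ = 133.98 mm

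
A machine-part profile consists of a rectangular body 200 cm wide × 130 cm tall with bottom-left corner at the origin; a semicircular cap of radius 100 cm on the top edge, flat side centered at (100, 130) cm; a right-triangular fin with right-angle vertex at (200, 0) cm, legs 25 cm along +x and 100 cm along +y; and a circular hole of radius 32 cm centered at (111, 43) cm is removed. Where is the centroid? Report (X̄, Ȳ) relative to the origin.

Part | A | x̄ᵢ | ȳᵢ | A·x̄ᵢ | A·ȳᵢ
rectangular body | 26000.00 | 100.00 | 65.00 | 2600000.00 | 1690000.00
semicircular top | 15707.96 | 100.00 | 172.44 | 1570796.33 | 2708701.89
triangular fin | 1250.00 | 208.33 | 33.33 | 260416.67 | 41666.67
hole | -3216.99 | 111.00 | 43.00 | -357085.99 | -138330.61
Σ | 39740.97 |  |  | 4074127.01 | 4302037.95
X̄ = 4074127.01 / 39740.97 = 102.52 cm
Ȳ = 4302037.95 / 39740.97 = 108.25 cm

X̄ = 102.52 cm, Ȳ = 108.25 cm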